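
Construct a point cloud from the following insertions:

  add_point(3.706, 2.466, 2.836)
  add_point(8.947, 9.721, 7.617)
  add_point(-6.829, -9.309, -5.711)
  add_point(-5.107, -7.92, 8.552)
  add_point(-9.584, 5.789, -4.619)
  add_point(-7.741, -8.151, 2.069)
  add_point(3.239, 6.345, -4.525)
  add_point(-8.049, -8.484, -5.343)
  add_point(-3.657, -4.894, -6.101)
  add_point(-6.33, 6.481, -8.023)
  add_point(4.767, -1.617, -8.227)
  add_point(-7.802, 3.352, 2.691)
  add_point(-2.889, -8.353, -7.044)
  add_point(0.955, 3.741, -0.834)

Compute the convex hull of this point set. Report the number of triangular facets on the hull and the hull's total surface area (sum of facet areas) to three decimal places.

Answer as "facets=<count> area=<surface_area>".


Points on the hull: [1, 2, 3, 4, 5, 6, 7, 9, 10, 11, 12] (11 of 14).

Area of each hull facet:
  f1: (p10, p3, p1) → 188.9627
  f2: (p11, p1, p4) → 69.0450
  f3: (p11, p3, p1) → 120.6726
  f4: (p5, p3, p2) → 13.6057
  f5: (p5, p11, p4) → 44.0010
  f6: (p5, p11, p3) → 40.1960
  f7: (p6, p10, p1) → 52.9657
  f8: (p9, p6, p10) → 45.3849
  f9: (p9, p1, p4) → 52.5951
  f10: (p9, p6, p1) → 51.3174
  f11: (p7, p5, p4) → 53.1496
  f12: (p7, p5, p2) → 5.4813
  f13: (p7, p9, p4) → 34.1854
  f14: (p7, p9, p2) → 10.6495
  f15: (p12, p9, p2) → 32.5478
  f16: (p12, p9, p10) → 68.8362
  f17: (p12, p3, p2) → 30.3140
  f18: (p12, p10, p3) → 79.2385
Σ area = 993.148

Euler: V−E+F = 11−27+18 = 2.

facets=18 area=993.148


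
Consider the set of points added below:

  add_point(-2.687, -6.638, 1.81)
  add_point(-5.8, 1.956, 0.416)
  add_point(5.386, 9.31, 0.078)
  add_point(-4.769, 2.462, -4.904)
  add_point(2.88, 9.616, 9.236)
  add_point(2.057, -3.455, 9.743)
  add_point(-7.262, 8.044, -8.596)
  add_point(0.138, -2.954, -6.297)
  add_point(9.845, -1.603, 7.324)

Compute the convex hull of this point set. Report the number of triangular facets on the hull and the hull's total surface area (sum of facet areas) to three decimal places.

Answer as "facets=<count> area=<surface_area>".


Extreme-point indices: [0, 1, 2, 4, 5, 6, 7, 8] — 8 of 9 on the boundary.

Area of each hull facet:
  f1: (p7, p0, p6) → 59.8624
  f2: (p7, p0, p8) → 67.9840
  f3: (p2, p4, p6) → 69.0187
  f4: (p2, p4, p8) → 60.3983
  f5: (p2, p7, p6) → 90.7478
  f6: (p2, p7, p8) → 97.1188
  f7: (p1, p0, p6) → 36.9915
  f8: (p1, p4, p6) → 76.5369
  f9: (p5, p0, p8) → 39.1287
  f10: (p5, p4, p8) → 52.4397
  f11: (p5, p1, p0) → 45.1884
  f12: (p5, p1, p4) → 80.3414
Σ area = 775.757

Check V−E+F: 8 − 18 + 12 = 2.

facets=12 area=775.757


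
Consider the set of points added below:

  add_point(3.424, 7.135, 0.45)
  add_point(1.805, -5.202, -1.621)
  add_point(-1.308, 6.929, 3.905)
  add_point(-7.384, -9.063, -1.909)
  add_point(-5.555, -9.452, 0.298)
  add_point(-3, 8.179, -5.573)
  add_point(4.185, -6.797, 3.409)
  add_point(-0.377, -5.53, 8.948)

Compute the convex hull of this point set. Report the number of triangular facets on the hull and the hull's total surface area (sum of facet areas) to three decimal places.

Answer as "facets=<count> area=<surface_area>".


Extreme-point indices: [0, 1, 2, 3, 4, 5, 6, 7] — 8 of 8 on the boundary.

Per-facet area ½‖(b−a)×(c−a)‖:
  f1: (p0, p7, p6) → 51.9123
  f2: (p1, p5, p3) → 73.5027
  f3: (p1, p0, p6) → 36.4091
  f4: (p1, p0, p5) → 55.7040
  f5: (p4, p7, p3) → 7.8773
  f6: (p4, p7, p6) → 36.5964
  f7: (p4, p1, p3) → 12.0194
  f8: (p4, p1, p6) → 25.2125
  f9: (p2, p5, p3) → 84.7217
  f10: (p2, p7, p3) → 89.8300
  f11: (p2, p0, p5) → 25.5680
  f12: (p2, p0, p7) → 38.7181
Σ area = 538.071

Euler characteristic 8−18+12 = 2 ✓

facets=12 area=538.071


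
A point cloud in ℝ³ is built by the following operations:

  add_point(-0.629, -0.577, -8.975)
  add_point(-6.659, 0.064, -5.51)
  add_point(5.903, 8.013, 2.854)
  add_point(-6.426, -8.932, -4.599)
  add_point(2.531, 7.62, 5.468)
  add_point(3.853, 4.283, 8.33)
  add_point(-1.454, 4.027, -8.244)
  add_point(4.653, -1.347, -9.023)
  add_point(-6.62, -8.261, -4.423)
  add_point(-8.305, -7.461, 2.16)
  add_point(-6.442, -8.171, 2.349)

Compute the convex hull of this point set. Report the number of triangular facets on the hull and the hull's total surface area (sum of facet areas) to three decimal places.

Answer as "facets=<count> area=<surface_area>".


facets=18 area=650.818

11 of the 11 inputs are extreme points: [0, 1, 2, 3, 4, 5, 6, 7, 8, 9, 10].

Facet areas (half cross-product norm):
  f1: (p5, p7, p2) → 50.7815
  f2: (p6, p7, p2) → 56.3028
  f3: (p10, p5, p9) → 16.2718
  f4: (p10, p5, p7) → 133.7409
  f5: (p3, p10, p9) → 6.9889
  f6: (p3, p10, p7) → 47.7787
  f7: (p4, p5, p2) → 9.5928
  f8: (p4, p6, p2) → 29.7464
  f9: (p4, p5, p9) → 41.2135
  f10: (p8, p3, p9) → 2.2472
  f11: (p0, p6, p7) → 11.9959
  f12: (p0, p3, p7) → 26.9126
  f13: (p1, p4, p9) → 87.7745
  f14: (p1, p4, p6) → 52.1851
  f15: (p1, p8, p9) → 28.7217
  f16: (p1, p8, p3) → 1.3591
  f17: (p1, p0, p6) → 15.6829
  f18: (p1, p0, p3) → 31.5219
Σ area = 650.818

Euler characteristic 11−27+18 = 2 ✓


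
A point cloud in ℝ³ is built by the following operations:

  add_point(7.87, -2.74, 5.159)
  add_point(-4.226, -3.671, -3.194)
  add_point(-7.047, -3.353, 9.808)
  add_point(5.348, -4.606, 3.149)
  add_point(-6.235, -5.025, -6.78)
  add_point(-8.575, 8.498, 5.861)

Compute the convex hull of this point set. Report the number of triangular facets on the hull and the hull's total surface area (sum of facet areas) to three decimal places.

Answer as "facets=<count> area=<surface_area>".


Extreme-point indices: [0, 2, 3, 4, 5] — 5 of 6 on the boundary.

Triangle areas on the boundary:
  f1: (p4, p0, p5) → 156.9706
  f2: (p2, p0, p5) → 98.3767
  f3: (p2, p4, p5) → 102.6509
  f4: (p3, p4, p0) → 13.5873
  f5: (p3, p2, p0) → 25.1437
  f6: (p3, p2, p4) → 100.7001
Σ area = 497.429

Check V−E+F: 5 − 9 + 6 = 2.

facets=6 area=497.429


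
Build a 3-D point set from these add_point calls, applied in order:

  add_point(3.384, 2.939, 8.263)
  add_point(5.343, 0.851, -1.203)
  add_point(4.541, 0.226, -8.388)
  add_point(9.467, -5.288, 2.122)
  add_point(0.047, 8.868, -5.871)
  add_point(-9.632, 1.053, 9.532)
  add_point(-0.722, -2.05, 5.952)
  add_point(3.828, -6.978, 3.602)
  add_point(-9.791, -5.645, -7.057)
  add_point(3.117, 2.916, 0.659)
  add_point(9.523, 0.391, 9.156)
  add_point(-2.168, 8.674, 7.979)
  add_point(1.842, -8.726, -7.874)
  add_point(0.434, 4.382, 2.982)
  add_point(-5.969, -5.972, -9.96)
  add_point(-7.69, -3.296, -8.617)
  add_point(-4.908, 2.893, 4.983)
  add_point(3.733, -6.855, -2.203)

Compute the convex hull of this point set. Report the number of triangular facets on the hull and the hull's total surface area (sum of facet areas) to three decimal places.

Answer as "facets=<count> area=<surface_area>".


facets=18 area=1114.509

Points on the hull: [2, 3, 4, 5, 7, 8, 10, 11, 12, 14, 15] (11 of 18).

Triangle areas on the boundary:
  f1: (p5, p4, p8) → 145.6181
  f2: (p11, p4, p10) → 100.7503
  f3: (p11, p5, p10) → 76.6783
  f4: (p11, p5, p4) → 72.9776
  f5: (p14, p12, p8) → 16.4175
  f6: (p2, p4, p10) → 91.0086
  f7: (p2, p14, p4) → 61.6700
  f8: (p2, p14, p12) → 39.9218
  f9: (p7, p5, p10) → 90.5289
  f10: (p7, p5, p8) → 129.7910
  f11: (p7, p12, p8) → 70.9034
  f12: (p15, p4, p8) → 15.9626
  f13: (p15, p14, p8) → 6.0652
  f14: (p15, p14, p4) → 22.6001
  f15: (p3, p2, p10) → 53.9833
  f16: (p3, p2, p12) → 56.4804
  f17: (p3, p7, p10) → 27.4369
  f18: (p3, p7, p12) → 35.7152
Σ area = 1114.509

Check V−E+F: 11 − 27 + 18 = 2.


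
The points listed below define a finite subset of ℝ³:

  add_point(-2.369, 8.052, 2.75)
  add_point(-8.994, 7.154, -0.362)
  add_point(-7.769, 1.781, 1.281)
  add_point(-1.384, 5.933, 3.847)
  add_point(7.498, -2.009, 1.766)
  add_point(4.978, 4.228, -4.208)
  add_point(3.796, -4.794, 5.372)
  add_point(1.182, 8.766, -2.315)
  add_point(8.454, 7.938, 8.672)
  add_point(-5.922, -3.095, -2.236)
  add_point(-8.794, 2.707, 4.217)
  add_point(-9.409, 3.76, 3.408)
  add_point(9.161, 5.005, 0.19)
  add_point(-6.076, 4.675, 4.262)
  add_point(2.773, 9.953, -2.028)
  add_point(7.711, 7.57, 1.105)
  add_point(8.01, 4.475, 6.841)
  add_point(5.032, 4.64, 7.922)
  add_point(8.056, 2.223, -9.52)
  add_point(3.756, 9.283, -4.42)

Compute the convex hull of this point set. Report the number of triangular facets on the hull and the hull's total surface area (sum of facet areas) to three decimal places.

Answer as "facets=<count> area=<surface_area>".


facets=28 area=802.448

16 of the 20 inputs are extreme points: [0, 1, 4, 6, 8, 9, 10, 11, 12, 13, 14, 15, 16, 17, 18, 19].

Area of each hull facet:
  f1: (p9, p18, p6) → 97.2798
  f2: (p4, p18, p12) → 37.3652
  f3: (p4, p18, p6) → 22.5954
  f4: (p4, p8, p12) → 33.0767
  f5: (p10, p8, p11) → 12.8690
  f6: (p10, p9, p11) → 6.5551
  f7: (p10, p9, p6) → 56.6563
  f8: (p1, p9, p11) → 24.2752
  f9: (p1, p9, p18) → 90.3416
  f10: (p19, p1, p18) → 58.4356
  f11: (p16, p8, p6) → 8.6734
  f12: (p16, p4, p6) → 24.2018
  f13: (p16, p4, p8) → 2.9780
  f14: (p17, p8, p6) → 14.6478
  f15: (p17, p10, p6) → 67.5243
  f16: (p17, p10, p8) → 20.2547
  f17: (p13, p8, p11) → 1.7788
  f18: (p15, p8, p12) → 11.2415
  f19: (p15, p19, p8) → 14.9925
  f20: (p15, p18, p12) → 13.9185
  f21: (p15, p19, p18) → 34.0280
  f22: (p14, p19, p8) → 13.4927
  f23: (p14, p19, p1) → 14.8059
  f24: (p0, p14, p8) → 42.7590
  f25: (p0, p14, p1) → 24.6927
  f26: (p0, p13, p8) → 28.4087
  f27: (p0, p1, p11) → 18.5303
  f28: (p0, p13, p11) → 6.0699
Σ area = 802.448

Euler characteristic 16−42+28 = 2 ✓


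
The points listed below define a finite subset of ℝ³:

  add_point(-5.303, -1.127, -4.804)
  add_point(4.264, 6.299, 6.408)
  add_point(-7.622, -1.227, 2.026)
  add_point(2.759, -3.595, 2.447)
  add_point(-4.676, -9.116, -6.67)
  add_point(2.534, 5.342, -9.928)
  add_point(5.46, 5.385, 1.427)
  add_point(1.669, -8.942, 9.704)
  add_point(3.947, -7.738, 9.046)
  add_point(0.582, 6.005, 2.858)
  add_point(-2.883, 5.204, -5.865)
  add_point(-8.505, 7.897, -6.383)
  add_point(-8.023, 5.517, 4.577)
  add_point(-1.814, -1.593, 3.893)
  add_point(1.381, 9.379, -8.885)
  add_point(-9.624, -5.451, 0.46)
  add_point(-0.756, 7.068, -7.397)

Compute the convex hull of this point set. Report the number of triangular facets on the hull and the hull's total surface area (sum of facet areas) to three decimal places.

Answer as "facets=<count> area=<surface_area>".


facets=16 area=1008.736

10 of the 17 inputs are extreme points: [1, 4, 5, 6, 7, 8, 11, 12, 14, 15].

Area of each hull facet:
  f1: (p4, p7, p15) → 70.6694
  f2: (p12, p7, p15) → 88.2645
  f3: (p8, p4, p7) → 23.2692
  f4: (p5, p14, p6) → 24.9927
  f5: (p5, p8, p6) → 79.5766
  f6: (p5, p8, p4) → 147.3518
  f7: (p1, p12, p7) → 96.5524
  f8: (p1, p8, p7) → 16.3447
  f9: (p1, p8, p6) → 37.1675
  f10: (p1, p14, p6) → 21.9476
  f11: (p11, p1, p14) → 81.4246
  f12: (p11, p1, p12) → 68.8157
  f13: (p11, p12, p15) → 65.6258
  f14: (p11, p5, p4) → 94.0081
  f15: (p11, p5, p14) → 21.9254
  f16: (p11, p4, p15) → 70.8002
Σ area = 1008.736

Check V−E+F: 10 − 24 + 16 = 2.


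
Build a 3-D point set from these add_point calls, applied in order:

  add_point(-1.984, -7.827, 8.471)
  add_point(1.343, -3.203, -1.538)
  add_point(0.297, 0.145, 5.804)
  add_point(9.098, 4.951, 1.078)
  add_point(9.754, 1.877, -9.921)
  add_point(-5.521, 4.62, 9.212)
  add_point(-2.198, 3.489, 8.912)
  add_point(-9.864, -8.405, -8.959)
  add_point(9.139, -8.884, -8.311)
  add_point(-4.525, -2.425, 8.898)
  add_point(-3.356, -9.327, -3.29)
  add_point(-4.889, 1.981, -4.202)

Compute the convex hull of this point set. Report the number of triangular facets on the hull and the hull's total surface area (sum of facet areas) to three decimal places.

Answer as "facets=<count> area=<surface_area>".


10 of the 12 inputs are extreme points: [0, 3, 4, 5, 6, 7, 8, 9, 10, 11].

Triangle areas on the boundary:
  f1: (p8, p4, p7) → 103.6054
  f2: (p8, p10, p7) → 52.2648
  f3: (p11, p4, p7) → 95.3697
  f4: (p11, p5, p7) → 73.0082
  f5: (p0, p10, p7) → 36.1394
  f6: (p0, p8, p10) → 77.7154
  f7: (p9, p5, p7) → 66.3973
  f8: (p9, p0, p7) → 57.0729
  f9: (p6, p9, p5) → 11.1829
  f10: (p6, p9, p0) → 13.8628
  f11: (p3, p0, p8) → 144.7655
  f12: (p3, p6, p0) → 78.1086
  f13: (p3, p8, p4) → 61.8827
  f14: (p3, p6, p5) → 15.0844
  f15: (p3, p11, p4) → 82.2124
  f16: (p3, p11, p5) → 98.2864
Σ area = 1066.959

Check V−E+F: 10 − 24 + 16 = 2.

facets=16 area=1066.959


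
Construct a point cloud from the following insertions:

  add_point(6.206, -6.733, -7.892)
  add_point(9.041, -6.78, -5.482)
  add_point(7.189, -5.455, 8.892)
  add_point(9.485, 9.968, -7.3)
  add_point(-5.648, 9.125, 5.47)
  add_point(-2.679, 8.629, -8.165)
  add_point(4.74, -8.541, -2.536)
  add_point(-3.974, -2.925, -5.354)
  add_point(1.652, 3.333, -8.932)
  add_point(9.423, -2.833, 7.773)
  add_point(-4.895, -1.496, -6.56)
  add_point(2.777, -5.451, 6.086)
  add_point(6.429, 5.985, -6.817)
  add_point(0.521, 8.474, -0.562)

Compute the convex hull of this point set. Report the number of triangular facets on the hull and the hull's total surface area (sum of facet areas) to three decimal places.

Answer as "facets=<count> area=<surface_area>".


Hull vertices (12/14): indices [0, 1, 2, 3, 4, 5, 6, 7, 8, 9, 10, 11].

Per-facet area ½‖(b−a)×(c−a)‖:
  f1: (p9, p3, p4) → 167.2606
  f2: (p9, p2, p4) → 35.0884
  f3: (p5, p3, p4) → 84.8304
  f4: (p5, p10, p4) → 72.2809
  f5: (p11, p2, p6) → 23.2266
  f6: (p11, p2, p4) → 39.5024
  f7: (p1, p2, p6) → 32.0588
  f8: (p1, p9, p2) → 24.9891
  f9: (p1, p0, p6) → 9.9269
  f10: (p1, p9, p3) → 114.6559
  f11: (p1, p0, p3) → 31.2945
  f12: (p8, p5, p10) → 29.0780
  f13: (p8, p0, p10) → 45.8009
  f14: (p8, p5, p3) → 35.7576
  f15: (p8, p0, p3) → 55.7660
  f16: (p7, p11, p6) → 50.0580
  f17: (p7, p0, p6) → 30.7434
  f18: (p7, p0, p10) → 10.0377
  f19: (p7, p10, p4) → 16.7294
  f20: (p7, p11, p4) → 102.1539
Σ area = 1011.239

Check V−E+F: 12 − 30 + 20 = 2.

facets=20 area=1011.239


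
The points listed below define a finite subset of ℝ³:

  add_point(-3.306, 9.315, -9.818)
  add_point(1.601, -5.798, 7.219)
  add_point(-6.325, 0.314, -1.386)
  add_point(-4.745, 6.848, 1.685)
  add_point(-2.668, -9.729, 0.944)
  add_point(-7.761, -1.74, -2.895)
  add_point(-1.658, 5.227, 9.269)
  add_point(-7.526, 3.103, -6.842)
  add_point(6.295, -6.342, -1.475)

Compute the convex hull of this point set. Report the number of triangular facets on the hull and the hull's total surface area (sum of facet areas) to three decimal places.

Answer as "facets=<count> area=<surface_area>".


Extreme-point indices: [0, 1, 3, 4, 5, 6, 7, 8] — 8 of 9 on the boundary.

Triangle areas on the boundary:
  f1: (p6, p0, p8) → 157.3209
  f2: (p1, p6, p8) → 54.3666
  f3: (p7, p0, p8) → 70.5324
  f4: (p4, p7, p5) → 18.1187
  f5: (p4, p7, p8) → 77.3851
  f6: (p4, p1, p8) → 38.1098
  f7: (p4, p6, p5) → 77.3588
  f8: (p4, p1, p6) → 45.2052
  f9: (p3, p6, p0) → 23.7386
  f10: (p3, p7, p0) → 38.9610
  f11: (p3, p6, p5) → 39.7699
  f12: (p3, p7, p5) → 29.4605
Σ area = 670.327

Euler: V−E+F = 8−18+12 = 2.

facets=12 area=670.327


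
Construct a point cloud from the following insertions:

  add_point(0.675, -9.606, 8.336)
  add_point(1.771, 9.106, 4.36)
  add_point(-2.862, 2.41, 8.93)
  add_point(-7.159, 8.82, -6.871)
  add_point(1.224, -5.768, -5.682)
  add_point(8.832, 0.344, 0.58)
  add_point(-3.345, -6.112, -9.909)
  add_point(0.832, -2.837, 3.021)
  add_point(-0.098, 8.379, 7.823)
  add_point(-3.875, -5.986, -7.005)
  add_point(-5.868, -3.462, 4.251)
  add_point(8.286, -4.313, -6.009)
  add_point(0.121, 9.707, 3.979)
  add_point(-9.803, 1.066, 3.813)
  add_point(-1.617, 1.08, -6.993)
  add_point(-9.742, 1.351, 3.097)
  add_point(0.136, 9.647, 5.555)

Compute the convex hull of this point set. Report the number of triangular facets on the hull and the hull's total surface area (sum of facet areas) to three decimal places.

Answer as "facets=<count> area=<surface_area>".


Hull vertices (14/17): indices [0, 1, 2, 3, 5, 6, 8, 9, 10, 11, 12, 13, 15, 16].

Triangle areas on the boundary:
  f1: (p8, p0, p5) → 102.4712
  f2: (p8, p3, p13) → 83.8441
  f3: (p9, p6, p13) → 11.2493
  f4: (p9, p6, p0) → 12.3720
  f5: (p11, p0, p5) → 60.7464
  f6: (p11, p6, p0) → 103.7702
  f7: (p11, p3, p5) → 78.6072
  f8: (p11, p3, p6) → 97.3379
  f9: (p15, p6, p13) → 5.0358
  f10: (p15, p3, p13) → 1.4057
  f11: (p15, p3, p6) → 93.3145
  f12: (p2, p0, p13) → 54.6544
  f13: (p2, p8, p13) → 27.0412
  f14: (p2, p8, p0) → 28.4612
  f15: (p1, p3, p5) → 84.7002
  f16: (p1, p8, p5) → 21.5638
  f17: (p10, p0, p13) → 10.6536
  f18: (p10, p9, p13) → 34.4684
  f19: (p10, p9, p0) → 57.0588
  f20: (p16, p8, p3) → 13.8862
  f21: (p16, p1, p8) → 2.4553
  f22: (p12, p1, p3) → 8.8036
  f23: (p12, p16, p3) → 5.7517
  f24: (p12, p16, p1) → 1.3779
Σ area = 1001.031

Euler: V−E+F = 14−36+24 = 2.

facets=24 area=1001.031


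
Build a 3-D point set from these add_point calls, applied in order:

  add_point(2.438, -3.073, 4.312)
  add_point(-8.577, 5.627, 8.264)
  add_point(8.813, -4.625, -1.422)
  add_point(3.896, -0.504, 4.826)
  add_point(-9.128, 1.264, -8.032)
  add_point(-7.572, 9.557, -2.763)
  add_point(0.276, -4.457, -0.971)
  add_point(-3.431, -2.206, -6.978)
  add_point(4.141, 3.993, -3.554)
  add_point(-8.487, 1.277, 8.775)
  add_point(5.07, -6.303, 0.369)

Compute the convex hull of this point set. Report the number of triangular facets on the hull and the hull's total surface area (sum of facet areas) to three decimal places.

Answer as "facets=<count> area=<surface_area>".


Points on the hull: [0, 1, 2, 3, 4, 5, 6, 7, 8, 9, 10] (11 of 11).

Area of each hull facet:
  f1: (p8, p5, p4) → 62.5948
  f2: (p8, p3, p2) → 38.8306
  f3: (p10, p3, p2) → 16.5247
  f4: (p1, p5, p4) → 57.2006
  f5: (p1, p9, p4) → 36.5899
  f6: (p1, p3, p9) → 28.5314
  f7: (p1, p8, p5) → 76.3182
  f8: (p1, p8, p3) → 68.0702
  f9: (p7, p8, p4) → 32.6548
  f10: (p7, p8, p2) → 51.7259
  f11: (p7, p10, p2) → 26.1079
  f12: (p0, p3, p9) → 18.8155
  f13: (p0, p10, p9) → 19.7318
  f14: (p0, p10, p3) → 7.9647
  f15: (p6, p10, p9) → 32.4241
  f16: (p6, p7, p10) → 12.7341
  f17: (p6, p9, p4) → 90.6200
  f18: (p6, p7, p4) → 17.7496
Σ area = 695.189

Euler: V−E+F = 11−27+18 = 2.

facets=18 area=695.189


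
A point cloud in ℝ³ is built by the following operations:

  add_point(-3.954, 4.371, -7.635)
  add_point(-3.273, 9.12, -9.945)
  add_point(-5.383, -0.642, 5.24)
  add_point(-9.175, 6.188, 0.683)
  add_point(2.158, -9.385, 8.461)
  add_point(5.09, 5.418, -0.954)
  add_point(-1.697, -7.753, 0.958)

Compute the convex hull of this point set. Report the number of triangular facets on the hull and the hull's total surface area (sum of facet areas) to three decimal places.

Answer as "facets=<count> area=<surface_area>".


Hull vertices (7/7): indices [0, 1, 2, 3, 4, 5, 6].

Facet areas (half cross-product norm):
  f1: (p1, p5, p3) → 74.9460
  f2: (p6, p4, p5) → 63.9970
  f3: (p6, p1, p5) → 95.6911
  f4: (p2, p5, p3) → 59.6223
  f5: (p2, p4, p5) → 81.4124
  f6: (p2, p6, p3) → 34.9832
  f7: (p2, p6, p4) → 38.8889
  f8: (p0, p1, p3) → 25.6330
  f9: (p0, p6, p3) → 72.6591
  f10: (p0, p6, p1) → 12.7120
Σ area = 560.545

Euler: V−E+F = 7−15+10 = 2.

facets=10 area=560.545


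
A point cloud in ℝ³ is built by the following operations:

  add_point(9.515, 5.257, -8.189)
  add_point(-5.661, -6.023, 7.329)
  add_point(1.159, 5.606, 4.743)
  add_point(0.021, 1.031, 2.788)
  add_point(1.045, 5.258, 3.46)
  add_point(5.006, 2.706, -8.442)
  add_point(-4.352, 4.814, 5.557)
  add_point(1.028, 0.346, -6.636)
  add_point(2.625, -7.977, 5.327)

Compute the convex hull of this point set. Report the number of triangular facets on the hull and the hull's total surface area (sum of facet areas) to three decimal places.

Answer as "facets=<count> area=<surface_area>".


facets=10 area=511.637

Points on the hull: [0, 1, 2, 5, 6, 7, 8] (7 of 9).

Triangle areas on the boundary:
  f1: (p2, p8, p1) → 56.7756
  f2: (p2, p8, p0) → 105.1915
  f3: (p7, p8, p1) → 64.0476
  f4: (p5, p8, p0) → 42.2274
  f5: (p5, p7, p8) → 31.9444
  f6: (p6, p5, p7) → 30.7833
  f7: (p6, p2, p1) → 29.8946
  f8: (p6, p7, p1) → 77.0901
  f9: (p6, p2, p0) → 32.9381
  f10: (p6, p5, p0) → 40.7442
Σ area = 511.637

Euler characteristic 7−15+10 = 2 ✓


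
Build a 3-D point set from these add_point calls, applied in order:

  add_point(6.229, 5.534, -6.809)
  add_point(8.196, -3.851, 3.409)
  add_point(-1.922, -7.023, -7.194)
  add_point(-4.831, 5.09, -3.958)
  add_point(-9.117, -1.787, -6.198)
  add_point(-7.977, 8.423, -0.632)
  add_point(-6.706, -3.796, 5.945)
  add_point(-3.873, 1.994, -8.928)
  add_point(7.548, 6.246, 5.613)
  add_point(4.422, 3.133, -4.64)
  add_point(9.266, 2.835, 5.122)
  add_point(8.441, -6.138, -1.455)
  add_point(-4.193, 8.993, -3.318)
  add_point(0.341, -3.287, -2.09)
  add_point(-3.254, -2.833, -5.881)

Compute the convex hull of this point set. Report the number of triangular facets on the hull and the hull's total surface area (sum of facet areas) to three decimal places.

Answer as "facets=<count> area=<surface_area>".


facets=18 area=909.618

Extreme-point indices: [0, 1, 2, 4, 5, 6, 7, 8, 10, 11, 12] — 11 of 15 on the boundary.

Triangle areas on the boundary:
  f1: (p5, p6, p4) → 68.9074
  f2: (p11, p0, p10) → 64.3208
  f3: (p7, p0, p12) → 46.0295
  f4: (p7, p5, p4) → 38.2753
  f5: (p7, p5, p12) → 20.0615
  f6: (p8, p6, p10) → 33.2313
  f7: (p8, p5, p6) → 109.1498
  f8: (p8, p5, p12) → 33.7838
  f9: (p8, p0, p10) → 23.8856
  f10: (p8, p0, p12) → 70.2785
  f11: (p2, p6, p4) → 55.5945
  f12: (p2, p11, p6) → 84.0189
  f13: (p2, p7, p4) → 29.6733
  f14: (p2, p11, p0) → 74.3021
  f15: (p2, p7, p0) → 51.0385
  f16: (p1, p6, p10) → 52.4897
  f17: (p1, p11, p10) → 14.7178
  f18: (p1, p11, p6) → 39.8602
Σ area = 909.618

Euler characteristic 11−27+18 = 2 ✓


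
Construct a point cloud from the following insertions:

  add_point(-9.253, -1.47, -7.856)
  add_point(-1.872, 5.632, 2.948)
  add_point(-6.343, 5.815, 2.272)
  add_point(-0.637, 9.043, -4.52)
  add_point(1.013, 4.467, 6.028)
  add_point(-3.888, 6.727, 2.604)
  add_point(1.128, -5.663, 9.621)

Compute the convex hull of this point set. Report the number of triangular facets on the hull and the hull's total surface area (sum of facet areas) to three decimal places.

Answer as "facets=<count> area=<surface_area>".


facets=8 area=424.106

Points on the hull: [0, 2, 3, 4, 5, 6] (6 of 7).

Per-facet area ½‖(b−a)×(c−a)‖:
  f1: (p3, p6, p0) → 135.6838
  f2: (p2, p6, p0) → 99.3573
  f3: (p2, p3, p0) → 58.7418
  f4: (p4, p3, p6) → 45.9842
  f5: (p4, p2, p6) → 42.7436
  f6: (p5, p2, p3) → 10.0623
  f7: (p5, p4, p3) → 25.1824
  f8: (p5, p4, p2) → 6.3504
Σ area = 424.106

Euler: V−E+F = 6−12+8 = 2.


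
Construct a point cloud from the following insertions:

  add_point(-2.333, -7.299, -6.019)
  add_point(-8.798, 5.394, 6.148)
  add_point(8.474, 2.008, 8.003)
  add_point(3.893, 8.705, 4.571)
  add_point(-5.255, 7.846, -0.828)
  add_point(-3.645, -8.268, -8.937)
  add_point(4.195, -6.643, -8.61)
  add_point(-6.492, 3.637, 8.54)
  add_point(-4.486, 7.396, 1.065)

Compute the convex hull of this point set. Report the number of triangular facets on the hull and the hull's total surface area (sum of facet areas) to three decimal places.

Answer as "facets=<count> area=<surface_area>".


Hull vertices (8/9): indices [0, 1, 2, 3, 4, 5, 6, 7].

Facet areas (half cross-product norm):
  f1: (p6, p3, p2) → 84.1153
  f2: (p7, p5, p1) → 39.4535
  f3: (p7, p3, p1) → 22.7929
  f4: (p7, p3, p2) → 53.8207
  f5: (p4, p5, p1) → 73.3721
  f6: (p4, p3, p1) → 43.6623
  f7: (p4, p6, p5) → 72.1103
  f8: (p4, p6, p3) → 99.7993
  f9: (p0, p7, p2) → 133.6429
  f10: (p0, p7, p5) → 20.1897
  f11: (p0, p6, p2) → 67.5996
  f12: (p0, p6, p5) → 11.7618
Σ area = 722.320

Euler: V−E+F = 8−18+12 = 2.

facets=12 area=722.320


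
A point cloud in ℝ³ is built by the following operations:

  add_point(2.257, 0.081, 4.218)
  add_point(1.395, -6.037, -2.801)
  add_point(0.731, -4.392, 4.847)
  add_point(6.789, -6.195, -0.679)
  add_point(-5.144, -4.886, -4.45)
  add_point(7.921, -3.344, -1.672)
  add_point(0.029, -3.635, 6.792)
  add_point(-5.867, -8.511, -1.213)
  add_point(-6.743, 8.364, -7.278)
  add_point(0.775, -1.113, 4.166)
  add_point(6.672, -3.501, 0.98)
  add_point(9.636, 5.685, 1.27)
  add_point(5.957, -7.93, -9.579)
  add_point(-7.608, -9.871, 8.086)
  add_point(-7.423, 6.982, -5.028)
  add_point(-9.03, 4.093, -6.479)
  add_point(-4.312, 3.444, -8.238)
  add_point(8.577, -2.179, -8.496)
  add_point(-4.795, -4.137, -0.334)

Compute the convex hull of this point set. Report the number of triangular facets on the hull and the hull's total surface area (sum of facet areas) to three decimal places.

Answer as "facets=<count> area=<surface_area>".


facets=26 area=960.974

Points on the hull: [0, 3, 4, 5, 6, 7, 8, 10, 11, 12, 13, 14, 15, 16, 17] (15 of 19).

Facet areas (half cross-product norm):
  f1: (p3, p12, p13) → 72.6590
  f2: (p14, p13, p15) → 35.5197
  f3: (p7, p13, p15) → 59.7635
  f4: (p7, p12, p13) → 48.3769
  f5: (p5, p3, p11) → 9.4194
  f6: (p6, p14, p13) → 86.3839
  f7: (p6, p3, p13) → 46.4531
  f8: (p17, p5, p11) → 33.2853
  f9: (p17, p3, p12) → 27.0811
  f10: (p17, p5, p3) → 9.8128
  f11: (p4, p12, p15) → 55.3341
  f12: (p4, p7, p15) → 16.5234
  f13: (p4, p7, p12) → 30.2034
  f14: (p0, p14, p11) → 73.1676
  f15: (p0, p6, p11) → 9.8676
  f16: (p0, p6, p14) → 35.2972
  f17: (p10, p3, p11) → 8.8831
  f18: (p10, p6, p11) → 41.5236
  f19: (p10, p6, p3) → 13.0378
  f20: (p8, p14, p11) → 24.7587
  f21: (p8, p17, p11) → 110.4791
  f22: (p8, p14, p15) → 4.8372
  f23: (p16, p17, p12) → 45.0859
  f24: (p16, p8, p17) → 25.6394
  f25: (p16, p12, p15) → 26.0421
  f26: (p16, p8, p15) → 11.5394
Σ area = 960.974

Euler characteristic 15−39+26 = 2 ✓


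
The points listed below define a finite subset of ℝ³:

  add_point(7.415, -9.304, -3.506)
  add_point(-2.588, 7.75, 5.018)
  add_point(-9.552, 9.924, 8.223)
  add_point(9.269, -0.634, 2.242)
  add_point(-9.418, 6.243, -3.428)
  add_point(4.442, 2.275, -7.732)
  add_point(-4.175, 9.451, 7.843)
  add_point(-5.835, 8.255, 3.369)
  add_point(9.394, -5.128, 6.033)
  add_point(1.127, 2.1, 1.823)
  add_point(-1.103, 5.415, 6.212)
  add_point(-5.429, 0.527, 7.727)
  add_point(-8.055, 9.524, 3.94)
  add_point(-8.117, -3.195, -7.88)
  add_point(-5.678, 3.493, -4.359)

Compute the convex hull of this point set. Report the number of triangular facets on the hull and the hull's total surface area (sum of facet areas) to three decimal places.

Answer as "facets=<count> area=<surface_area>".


facets=16 area=967.276

Points on the hull: [0, 2, 3, 4, 5, 6, 8, 11, 12, 13] (10 of 15).

Area of each hull facet:
  f1: (p5, p0, p13) → 85.9190
  f2: (p11, p13, p2) → 82.0572
  f3: (p11, p0, p8) → 84.3970
  f4: (p11, p0, p13) → 133.3882
  f5: (p6, p11, p2) → 24.3522
  f6: (p6, p11, p8) → 70.0864
  f7: (p3, p0, p8) → 29.8919
  f8: (p3, p5, p0) → 56.9361
  f9: (p3, p6, p8) → 50.4700
  f10: (p3, p6, p5) → 99.6426
  f11: (p4, p13, p2) → 47.3830
  f12: (p4, p5, p13) → 69.7536
  f13: (p12, p6, p2) → 11.2925
  f14: (p12, p4, p2) → 10.4597
  f15: (p12, p6, p5) → 51.0830
  f16: (p12, p4, p5) → 60.1637
Σ area = 967.276

Euler: V−E+F = 10−24+16 = 2.


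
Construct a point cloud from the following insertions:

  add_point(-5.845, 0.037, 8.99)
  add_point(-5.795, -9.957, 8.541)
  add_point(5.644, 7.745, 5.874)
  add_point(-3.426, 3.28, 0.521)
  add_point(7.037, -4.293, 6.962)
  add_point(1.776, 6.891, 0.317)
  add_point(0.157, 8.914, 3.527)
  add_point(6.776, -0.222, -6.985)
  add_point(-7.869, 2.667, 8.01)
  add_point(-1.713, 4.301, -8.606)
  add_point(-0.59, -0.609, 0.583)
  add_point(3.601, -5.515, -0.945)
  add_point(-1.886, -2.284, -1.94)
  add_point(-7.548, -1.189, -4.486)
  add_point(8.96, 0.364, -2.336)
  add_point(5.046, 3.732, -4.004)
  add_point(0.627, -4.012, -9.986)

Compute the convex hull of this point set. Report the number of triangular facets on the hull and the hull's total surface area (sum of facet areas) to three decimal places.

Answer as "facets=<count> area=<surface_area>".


Points on the hull: [0, 1, 2, 4, 5, 6, 7, 8, 9, 11, 13, 14, 15, 16] (14 of 17).

Facet areas (half cross-product norm):
  f1: (p7, p9, p16) → 32.5096
  f2: (p13, p1, p8) → 80.9802
  f3: (p13, p9, p8) → 56.6845
  f4: (p13, p16, p1) → 79.3183
  f5: (p13, p9, p16) → 37.1352
  f6: (p0, p1, p8) → 11.4590
  f7: (p0, p4, p1) → 64.9751
  f8: (p11, p16, p1) → 59.6308
  f9: (p11, p4, p1) → 58.3559
  f10: (p11, p7, p16) → 32.0245
  f11: (p11, p4, p14) → 34.3932
  f12: (p11, p7, p14) → 20.4182
  f13: (p2, p4, p14) → 55.9559
  f14: (p2, p0, p8) → 24.5366
  f15: (p2, p0, p4) → 76.3958
  f16: (p6, p2, p8) → 31.1510
  f17: (p6, p2, p5) → 12.4052
  f18: (p6, p9, p8) → 72.6900
  f19: (p6, p5, p9) → 14.8251
  f20: (p15, p7, p9) → 21.4969
  f21: (p15, p5, p9) → 25.6282
  f22: (p15, p2, p5) → 20.2147
  f23: (p15, p7, p14) → 12.0586
  f24: (p15, p2, p14) → 28.8518
Σ area = 964.094

Euler: V−E+F = 14−36+24 = 2.

facets=24 area=964.094


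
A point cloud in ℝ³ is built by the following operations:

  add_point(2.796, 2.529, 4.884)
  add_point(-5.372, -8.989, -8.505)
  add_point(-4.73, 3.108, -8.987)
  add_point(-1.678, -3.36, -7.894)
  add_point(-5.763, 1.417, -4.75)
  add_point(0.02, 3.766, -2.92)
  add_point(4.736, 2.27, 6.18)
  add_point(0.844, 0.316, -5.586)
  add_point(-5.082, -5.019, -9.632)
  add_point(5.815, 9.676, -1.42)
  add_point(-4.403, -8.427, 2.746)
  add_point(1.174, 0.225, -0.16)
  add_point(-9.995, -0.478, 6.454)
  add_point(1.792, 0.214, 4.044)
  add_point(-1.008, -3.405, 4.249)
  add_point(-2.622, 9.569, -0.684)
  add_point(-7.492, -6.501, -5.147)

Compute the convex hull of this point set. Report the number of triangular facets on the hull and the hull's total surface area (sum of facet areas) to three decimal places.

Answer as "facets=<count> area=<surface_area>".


facets=18 area=767.714

Points on the hull: [1, 2, 3, 6, 7, 8, 9, 10, 12, 15, 16] (11 of 17).

Facet areas (half cross-product norm):
  f1: (p16, p8, p1) → 9.2985
  f2: (p16, p2, p12) → 71.1975
  f3: (p16, p2, p8) → 21.0502
  f4: (p3, p8, p1) → 8.1486
  f5: (p3, p6, p1) → 45.5194
  f6: (p3, p2, p9) → 52.6111
  f7: (p3, p2, p8) → 15.0522
  f8: (p10, p6, p12) → 71.6208
  f9: (p10, p6, p1) → 77.3797
  f10: (p10, p16, p12) → 45.1777
  f11: (p10, p16, p1) → 18.9024
  f12: (p15, p2, p12) → 76.3162
  f13: (p15, p2, p9) → 45.0165
  f14: (p15, p6, p12) → 82.5196
  f15: (p15, p6, p9) → 44.5020
  f16: (p7, p6, p9) → 56.7951
  f17: (p7, p3, p9) → 4.1508
  f18: (p7, p3, p6) → 22.4557
Σ area = 767.714

Euler characteristic 11−27+18 = 2 ✓


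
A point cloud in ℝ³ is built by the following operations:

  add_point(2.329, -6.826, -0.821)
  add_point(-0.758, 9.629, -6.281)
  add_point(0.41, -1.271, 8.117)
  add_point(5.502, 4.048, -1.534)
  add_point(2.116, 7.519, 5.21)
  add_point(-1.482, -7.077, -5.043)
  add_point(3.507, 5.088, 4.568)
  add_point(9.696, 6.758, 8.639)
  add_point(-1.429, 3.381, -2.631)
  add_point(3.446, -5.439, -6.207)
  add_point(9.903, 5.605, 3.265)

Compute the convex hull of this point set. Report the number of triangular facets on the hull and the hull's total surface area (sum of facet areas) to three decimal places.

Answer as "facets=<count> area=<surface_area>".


facets=14 area=609.627

Hull vertices (9/11): indices [0, 1, 2, 4, 5, 7, 8, 9, 10].

Facet areas (half cross-product norm):
  f1: (p7, p1, p10) → 34.3105
  f2: (p9, p1, p5) → 41.5780
  f3: (p9, p1, p10) → 103.4508
  f4: (p8, p1, p5) → 26.8453
  f5: (p8, p2, p5) → 62.6040
  f6: (p8, p2, p1) → 27.0406
  f7: (p4, p7, p1) → 39.2428
  f8: (p4, p2, p1) → 51.5156
  f9: (p4, p2, p7) → 39.2797
  f10: (p0, p7, p10) → 37.7811
  f11: (p0, p9, p10) → 42.8442
  f12: (p0, p2, p7) → 63.8084
  f13: (p0, p2, p5) → 25.9640
  f14: (p0, p9, p5) → 13.3620
Σ area = 609.627

Euler: V−E+F = 9−21+14 = 2.


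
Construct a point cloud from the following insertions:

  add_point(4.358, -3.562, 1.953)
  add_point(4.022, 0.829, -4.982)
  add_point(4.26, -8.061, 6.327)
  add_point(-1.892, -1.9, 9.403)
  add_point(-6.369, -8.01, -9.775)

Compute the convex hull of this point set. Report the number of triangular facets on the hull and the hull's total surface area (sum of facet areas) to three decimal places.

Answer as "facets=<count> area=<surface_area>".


Hull vertices (5/5): indices [0, 1, 2, 3, 4].

Area of each hull facet:
  f1: (p3, p1, p4) → 113.8599
  f2: (p3, p1, p0) → 34.5754
  f3: (p2, p1, p4) → 103.4346
  f4: (p2, p1, p0) → 6.1696
  f5: (p2, p3, p4) → 88.7119
  f6: (p2, p3, p0) → 28.1576
Σ area = 374.909

Check V−E+F: 5 − 9 + 6 = 2.

facets=6 area=374.909


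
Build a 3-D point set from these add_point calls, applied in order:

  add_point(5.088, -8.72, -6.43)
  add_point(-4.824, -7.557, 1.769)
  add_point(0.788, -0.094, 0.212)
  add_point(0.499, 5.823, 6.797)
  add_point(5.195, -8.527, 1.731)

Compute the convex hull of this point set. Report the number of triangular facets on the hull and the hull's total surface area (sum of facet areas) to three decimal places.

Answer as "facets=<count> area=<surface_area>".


facets=6 area=288.022

Points on the hull: [0, 1, 2, 3, 4] (5 of 5).

Facet areas (half cross-product norm):
  f1: (p3, p4, p1) → 74.0924
  f2: (p0, p4, p1) → 41.0880
  f3: (p0, p3, p4) → 61.2440
  f4: (p2, p3, p1) → 38.6932
  f5: (p2, p0, p1) → 53.3488
  f6: (p2, p0, p3) → 19.5561
Σ area = 288.022

Euler characteristic 5−9+6 = 2 ✓


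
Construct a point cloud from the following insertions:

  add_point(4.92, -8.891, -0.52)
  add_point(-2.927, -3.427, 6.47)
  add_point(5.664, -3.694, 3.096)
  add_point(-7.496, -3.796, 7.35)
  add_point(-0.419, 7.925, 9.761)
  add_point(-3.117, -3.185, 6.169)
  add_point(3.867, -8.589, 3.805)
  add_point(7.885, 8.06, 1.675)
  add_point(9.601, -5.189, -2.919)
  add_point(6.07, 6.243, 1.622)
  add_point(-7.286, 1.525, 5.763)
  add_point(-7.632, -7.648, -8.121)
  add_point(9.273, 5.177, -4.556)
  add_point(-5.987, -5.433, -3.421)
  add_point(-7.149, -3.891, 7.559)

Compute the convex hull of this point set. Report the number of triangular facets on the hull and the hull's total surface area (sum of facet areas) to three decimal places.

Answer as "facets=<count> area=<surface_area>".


facets=18 area=910.325

Extreme-point indices: [0, 2, 3, 4, 6, 7, 8, 10, 11, 12, 14] — 11 of 15 on the boundary.

Per-facet area ½‖(b−a)×(c−a)‖:
  f1: (p12, p8, p11) → 95.2112
  f2: (p12, p7, p8) → 35.3667
  f3: (p10, p12, p11) → 156.7885
  f4: (p10, p7, p4) → 57.7350
  f5: (p10, p12, p7) → 57.9677
  f6: (p6, p14, p4) → 86.2885
  f7: (p6, p14, p11) → 94.7615
  f8: (p3, p14, p4) → 2.7410
  f9: (p3, p10, p4) → 24.3122
  f10: (p3, p14, p11) → 2.9796
  f11: (p3, p10, p11) → 44.2511
  f12: (p2, p7, p8) → 44.2252
  f13: (p2, p6, p8) → 19.2152
  f14: (p2, p7, p4) → 68.0128
  f15: (p2, p6, p4) → 32.7663
  f16: (p0, p8, p11) → 43.8241
  f17: (p0, p6, p11) → 31.4055
  f18: (p0, p6, p8) → 12.4726
Σ area = 910.325

Euler: V−E+F = 11−27+18 = 2.


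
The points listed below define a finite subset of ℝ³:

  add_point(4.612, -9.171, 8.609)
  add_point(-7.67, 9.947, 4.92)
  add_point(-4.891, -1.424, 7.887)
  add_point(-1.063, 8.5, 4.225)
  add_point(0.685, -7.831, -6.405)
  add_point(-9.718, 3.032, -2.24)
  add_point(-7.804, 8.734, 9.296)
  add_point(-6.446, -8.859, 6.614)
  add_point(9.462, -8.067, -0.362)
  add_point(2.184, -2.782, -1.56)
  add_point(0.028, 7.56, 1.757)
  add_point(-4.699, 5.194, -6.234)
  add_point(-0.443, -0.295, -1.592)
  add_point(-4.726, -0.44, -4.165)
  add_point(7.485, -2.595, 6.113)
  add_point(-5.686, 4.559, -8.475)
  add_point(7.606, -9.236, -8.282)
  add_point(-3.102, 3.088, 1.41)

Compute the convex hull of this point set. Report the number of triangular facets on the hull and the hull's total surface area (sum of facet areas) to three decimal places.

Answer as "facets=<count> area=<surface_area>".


facets=20 area=1112.364

Extreme-point indices: [0, 1, 3, 4, 5, 6, 7, 8, 10, 14, 15, 16] — 12 of 18 on the boundary.

Area of each hull facet:
  f1: (p15, p1, p5) → 36.2896
  f2: (p10, p15, p1) → 52.3228
  f3: (p16, p10, p8) → 74.9989
  f4: (p16, p10, p15) → 114.4318
  f5: (p16, p0, p8) → 29.2180
  f6: (p16, p0, p7) → 96.4147
  f7: (p6, p0, p7) → 100.0267
  f8: (p6, p1, p5) → 20.1096
  f9: (p6, p7, p5) → 96.6491
  f10: (p4, p16, p15) → 42.6430
  f11: (p4, p16, p7) → 40.5844
  f12: (p4, p15, p5) → 53.2973
  f13: (p4, p7, p5) → 100.2279
  f14: (p14, p6, p0) → 72.4155
  f15: (p14, p10, p8) → 54.0673
  f16: (p14, p0, p8) → 32.3049
  f17: (p3, p14, p10) → 18.7278
  f18: (p3, p14, p6) → 53.9867
  f19: (p3, p10, p1) → 8.2417
  f20: (p3, p6, p1) → 15.4061
Σ area = 1112.364

Check V−E+F: 12 − 30 + 20 = 2.


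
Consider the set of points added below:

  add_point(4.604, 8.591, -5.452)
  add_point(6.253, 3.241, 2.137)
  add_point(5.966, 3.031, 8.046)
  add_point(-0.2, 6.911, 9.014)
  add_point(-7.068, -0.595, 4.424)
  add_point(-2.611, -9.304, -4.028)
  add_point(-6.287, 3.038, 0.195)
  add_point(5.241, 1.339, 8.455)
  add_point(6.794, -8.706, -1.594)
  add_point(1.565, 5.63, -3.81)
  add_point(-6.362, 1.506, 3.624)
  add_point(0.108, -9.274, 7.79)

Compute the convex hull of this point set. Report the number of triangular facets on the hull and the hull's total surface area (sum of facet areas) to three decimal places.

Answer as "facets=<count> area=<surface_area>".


11 of the 12 inputs are extreme points: [0, 1, 2, 3, 4, 5, 6, 7, 8, 10, 11].

Per-facet area ½‖(b−a)×(c−a)‖:
  f1: (p11, p3, p4) → 65.5939
  f2: (p5, p0, p8) → 86.3456
  f3: (p5, p11, p4) → 64.8683
  f4: (p5, p11, p8) → 52.3863
  f5: (p10, p3, p4) → 10.0565
  f6: (p1, p0, p8) → 56.1826
  f7: (p6, p5, p0) → 91.2210
  f8: (p6, p3, p0) → 74.3279
  f9: (p6, p10, p3) → 17.7701
  f10: (p6, p5, p4) → 36.1936
  f11: (p6, p10, p4) → 3.2470
  f12: (p2, p3, p0) → 53.2087
  f13: (p2, p1, p0) → 16.1775
  f14: (p2, p1, p8) → 35.7489
  f15: (p7, p11, p3) → 43.3092
  f16: (p7, p2, p3) → 6.8769
  f17: (p7, p11, p8) → 65.9396
  f18: (p7, p2, p8) → 12.1257
Σ area = 791.579

Euler: V−E+F = 11−27+18 = 2.

facets=18 area=791.579


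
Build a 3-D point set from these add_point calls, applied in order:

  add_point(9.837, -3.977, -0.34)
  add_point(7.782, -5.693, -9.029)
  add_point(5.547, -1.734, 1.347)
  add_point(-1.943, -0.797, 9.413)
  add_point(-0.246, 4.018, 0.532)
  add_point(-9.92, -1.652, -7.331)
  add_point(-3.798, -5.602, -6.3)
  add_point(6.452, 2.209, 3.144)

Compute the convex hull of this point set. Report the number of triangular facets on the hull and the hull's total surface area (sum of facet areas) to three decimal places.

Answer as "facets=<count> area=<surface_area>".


Points on the hull: [0, 1, 3, 4, 5, 6, 7] (7 of 8).

Triangle areas on the boundary:
  f1: (p3, p4, p5) → 68.9205
  f2: (p1, p4, p5) → 105.0680
  f3: (p7, p3, p0) → 39.8357
  f4: (p7, p3, p4) → 36.5554
  f5: (p7, p1, p0) → 31.4748
  f6: (p7, p1, p4) → 53.8490
  f7: (p6, p3, p0) → 106.3046
  f8: (p6, p1, p0) → 54.0870
  f9: (p6, p3, p5) → 60.6856
  f10: (p6, p1, p5) → 27.2965
Σ area = 584.077

Check V−E+F: 7 − 15 + 10 = 2.

facets=10 area=584.077


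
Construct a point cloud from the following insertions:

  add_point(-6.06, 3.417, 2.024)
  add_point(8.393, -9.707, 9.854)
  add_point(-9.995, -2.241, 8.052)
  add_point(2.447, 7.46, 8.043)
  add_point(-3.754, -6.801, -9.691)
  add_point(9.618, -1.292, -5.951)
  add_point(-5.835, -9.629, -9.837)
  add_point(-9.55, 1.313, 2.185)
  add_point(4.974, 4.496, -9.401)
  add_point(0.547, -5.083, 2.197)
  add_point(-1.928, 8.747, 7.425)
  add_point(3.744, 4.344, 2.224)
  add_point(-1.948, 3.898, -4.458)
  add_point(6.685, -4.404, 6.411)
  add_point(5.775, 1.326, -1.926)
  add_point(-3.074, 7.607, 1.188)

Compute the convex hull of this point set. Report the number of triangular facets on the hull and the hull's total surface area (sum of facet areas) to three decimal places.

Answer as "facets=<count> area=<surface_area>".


facets=18 area=1195.233

Points on the hull: [1, 2, 3, 4, 5, 6, 7, 8, 10, 12, 15] (11 of 16).

Area of each hull facet:
  f1: (p6, p1, p2) → 190.8823
  f2: (p6, p1, p5) → 160.7838
  f3: (p3, p10, p2) → 29.6331
  f4: (p3, p1, p2) → 136.3845
  f5: (p3, p1, p5) → 141.3181
  f6: (p7, p10, p2) → 40.7824
  f7: (p7, p6, p2) → 54.8397
  f8: (p8, p6, p5) → 71.2311
  f9: (p8, p3, p5) → 71.4413
  f10: (p8, p3, p10) → 41.0767
  f11: (p15, p7, p10) → 28.9680
  f12: (p15, p8, p10) → 32.0201
  f13: (p4, p8, p6) → 0.7930
  f14: (p12, p15, p7) → 30.6715
  f15: (p12, p15, p8) → 23.9207
  f16: (p12, p4, p8) → 51.2396
  f17: (p12, p7, p6) → 77.1793
  f18: (p12, p4, p6) → 12.0675
Σ area = 1195.233

Check V−E+F: 11 − 27 + 18 = 2.
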